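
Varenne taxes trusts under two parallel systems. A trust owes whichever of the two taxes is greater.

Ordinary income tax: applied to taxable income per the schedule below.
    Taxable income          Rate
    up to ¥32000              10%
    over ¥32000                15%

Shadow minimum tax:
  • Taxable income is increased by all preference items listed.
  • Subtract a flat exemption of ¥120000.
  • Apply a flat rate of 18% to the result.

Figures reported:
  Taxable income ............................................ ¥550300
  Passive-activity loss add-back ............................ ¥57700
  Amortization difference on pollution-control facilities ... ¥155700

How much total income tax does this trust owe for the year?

Ordinary income tax:
  ¥32000 × 10% = ¥3200
  ¥518300 × 15% = ¥77745
  → ¥80945

Shadow minimum tax:
  Adjusted income: ¥550300 + ¥57700 + ¥155700 = ¥763700
  Less exemption ¥120000 → base ¥643700
  ¥643700 × 18% = ¥115866

¥115866 > ¥80945, so the shadow minimum tax is the binding amount.

¥115866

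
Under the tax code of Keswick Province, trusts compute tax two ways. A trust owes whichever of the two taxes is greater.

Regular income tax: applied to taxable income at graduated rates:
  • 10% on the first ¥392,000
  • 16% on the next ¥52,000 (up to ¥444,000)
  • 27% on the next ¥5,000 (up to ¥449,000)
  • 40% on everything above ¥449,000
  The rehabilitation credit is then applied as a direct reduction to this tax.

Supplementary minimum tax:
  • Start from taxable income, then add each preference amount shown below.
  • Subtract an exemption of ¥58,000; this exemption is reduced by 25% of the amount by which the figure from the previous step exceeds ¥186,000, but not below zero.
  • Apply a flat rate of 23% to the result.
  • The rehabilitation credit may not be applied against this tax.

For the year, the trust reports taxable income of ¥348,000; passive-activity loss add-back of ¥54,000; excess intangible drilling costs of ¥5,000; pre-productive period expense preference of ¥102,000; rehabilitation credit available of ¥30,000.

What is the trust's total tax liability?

Regular income tax:
  ¥348,000 × 10% = ¥34,800
  Less rehabilitation credit ¥30,000 → ¥4,800

Supplementary minimum tax:
  Adjusted income: ¥348,000 + ¥54,000 + ¥5,000 + ¥102,000 = ¥509,000
  Exemption: 25% × (¥509,000 − ¥186,000) = ¥80,750 ≥ ¥58,000, so the exemption is fully phased out
  Base: ¥509,000 − ¥0 = ¥509,000
  ¥509,000 × 23% = ¥117,070

¥117,070 > ¥4,800, so the supplementary minimum tax is the binding amount.

¥117,070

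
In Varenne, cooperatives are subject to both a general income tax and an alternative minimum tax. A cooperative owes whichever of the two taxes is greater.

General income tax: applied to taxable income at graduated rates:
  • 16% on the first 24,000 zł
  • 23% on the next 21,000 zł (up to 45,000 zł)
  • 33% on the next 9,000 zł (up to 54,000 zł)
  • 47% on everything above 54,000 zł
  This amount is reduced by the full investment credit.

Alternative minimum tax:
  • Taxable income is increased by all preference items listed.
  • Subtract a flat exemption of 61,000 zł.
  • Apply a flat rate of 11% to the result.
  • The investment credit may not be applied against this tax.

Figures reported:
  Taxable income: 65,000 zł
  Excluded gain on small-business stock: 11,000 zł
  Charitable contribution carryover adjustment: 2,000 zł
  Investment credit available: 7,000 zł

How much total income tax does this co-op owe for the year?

9,810 zł

General income tax:
  24,000 zł × 16% = 3,840 zł
  21,000 zł × 23% = 4,830 zł
  9,000 zł × 33% = 2,970 zł
  11,000 zł × 47% = 5,170 zł
  → 16,810 zł
  Less investment credit 7,000 zł → 9,810 zł

Alternative minimum tax:
  Adjusted income: 65,000 zł + 11,000 zł + 2,000 zł = 78,000 zł
  Less exemption 61,000 zł → base 17,000 zł
  17,000 zł × 11% = 1,870 zł

9,810 zł > 1,870 zł, so the general income tax governs.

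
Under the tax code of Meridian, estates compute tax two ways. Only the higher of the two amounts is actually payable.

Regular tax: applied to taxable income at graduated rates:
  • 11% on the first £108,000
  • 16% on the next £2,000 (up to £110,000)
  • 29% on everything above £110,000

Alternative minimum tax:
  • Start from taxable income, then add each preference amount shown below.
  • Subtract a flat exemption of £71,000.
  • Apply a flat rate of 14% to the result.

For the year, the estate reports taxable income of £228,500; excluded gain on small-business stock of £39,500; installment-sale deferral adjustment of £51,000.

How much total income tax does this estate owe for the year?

£46,565

Regular tax:
  £108,000 × 11% = £11,880
  £2,000 × 16% = £320
  £118,500 × 29% = £34,365
  → £46,565

Alternative minimum tax:
  Adjusted income: £228,500 + £39,500 + £51,000 = £319,000
  Less exemption £71,000 → base £248,000
  £248,000 × 14% = £34,720

£46,565 > £34,720, so the regular tax governs.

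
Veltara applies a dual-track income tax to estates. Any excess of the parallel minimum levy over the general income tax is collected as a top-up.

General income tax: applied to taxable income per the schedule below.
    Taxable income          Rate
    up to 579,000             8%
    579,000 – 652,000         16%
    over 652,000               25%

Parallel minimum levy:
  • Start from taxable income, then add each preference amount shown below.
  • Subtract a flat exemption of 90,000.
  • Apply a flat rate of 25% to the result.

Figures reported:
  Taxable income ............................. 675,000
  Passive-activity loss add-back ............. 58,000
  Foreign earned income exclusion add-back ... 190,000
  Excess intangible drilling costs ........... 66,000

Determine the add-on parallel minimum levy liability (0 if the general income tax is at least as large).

161,000

General income tax:
  579,000 × 8% = 46,320
  73,000 × 16% = 11,680
  23,000 × 25% = 5,750
  → 63,750

Parallel minimum levy:
  Adjusted income: 675,000 + 58,000 + 190,000 + 66,000 = 989,000
  Less exemption 90,000 → base 899,000
  899,000 × 25% = 224,750

Excess of parallel minimum levy over general income tax: 224,750 − 63,750 = 161,000.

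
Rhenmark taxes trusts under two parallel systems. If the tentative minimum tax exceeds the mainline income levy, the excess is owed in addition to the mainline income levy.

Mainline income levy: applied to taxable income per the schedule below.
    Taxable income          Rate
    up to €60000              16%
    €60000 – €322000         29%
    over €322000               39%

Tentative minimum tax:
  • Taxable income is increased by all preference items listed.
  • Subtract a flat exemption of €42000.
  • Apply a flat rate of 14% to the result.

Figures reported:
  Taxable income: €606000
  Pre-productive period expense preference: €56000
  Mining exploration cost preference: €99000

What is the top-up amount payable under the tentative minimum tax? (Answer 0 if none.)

€0

Tentative minimum tax:
  Adjusted income: €606000 + €56000 + €99000 = €761000
  Less exemption €42000 → base €719000
  €719000 × 14% = €100660

Mainline income levy:
  €60000 × 16% = €9600
  €262000 × 29% = €75980
  €284000 × 39% = €110760
  → €196340

€100660 ≤ €196340, so no add-on is due.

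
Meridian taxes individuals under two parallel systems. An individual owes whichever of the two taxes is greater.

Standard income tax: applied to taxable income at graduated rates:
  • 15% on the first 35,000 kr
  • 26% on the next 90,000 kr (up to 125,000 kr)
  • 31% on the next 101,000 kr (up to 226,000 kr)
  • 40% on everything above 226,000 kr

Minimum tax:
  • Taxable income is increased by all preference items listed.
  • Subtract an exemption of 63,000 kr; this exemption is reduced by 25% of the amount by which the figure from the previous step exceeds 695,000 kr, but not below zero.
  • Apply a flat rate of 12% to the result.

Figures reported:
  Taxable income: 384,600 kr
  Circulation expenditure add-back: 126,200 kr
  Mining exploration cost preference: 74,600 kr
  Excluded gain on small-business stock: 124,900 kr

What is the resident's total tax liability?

123,400 kr

Standard income tax:
  35,000 kr × 15% = 5,250 kr
  90,000 kr × 26% = 23,400 kr
  101,000 kr × 31% = 31,310 kr
  158,600 kr × 40% = 63,440 kr
  → 123,400 kr

Minimum tax:
  Adjusted income: 384,600 kr + 126,200 kr + 74,600 kr + 124,900 kr = 710,300 kr
  Exemption: 63,000 kr − 25% × (710,300 kr − 695,000 kr) = 63,000 kr − 3,825 kr = 59,175 kr
  Base: 710,300 kr − 59,175 kr = 651,125 kr
  651,125 kr × 12% = 78,135 kr

123,400 kr > 78,135 kr, so the standard income tax governs.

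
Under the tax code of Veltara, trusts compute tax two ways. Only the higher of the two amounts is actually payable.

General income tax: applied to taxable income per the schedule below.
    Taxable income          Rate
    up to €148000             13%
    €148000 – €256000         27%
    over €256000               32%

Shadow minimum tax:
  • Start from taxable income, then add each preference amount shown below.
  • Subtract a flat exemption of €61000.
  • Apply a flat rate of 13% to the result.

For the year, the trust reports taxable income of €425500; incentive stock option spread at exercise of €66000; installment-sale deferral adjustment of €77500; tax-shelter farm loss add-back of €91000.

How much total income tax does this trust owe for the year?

General income tax:
  €148000 × 13% = €19240
  €108000 × 27% = €29160
  €169500 × 32% = €54240
  → €102640

Shadow minimum tax:
  Adjusted income: €425500 + €66000 + €77500 + €91000 = €660000
  Less exemption €61000 → base €599000
  €599000 × 13% = €77870

€102640 > €77870, so the general income tax governs.

€102640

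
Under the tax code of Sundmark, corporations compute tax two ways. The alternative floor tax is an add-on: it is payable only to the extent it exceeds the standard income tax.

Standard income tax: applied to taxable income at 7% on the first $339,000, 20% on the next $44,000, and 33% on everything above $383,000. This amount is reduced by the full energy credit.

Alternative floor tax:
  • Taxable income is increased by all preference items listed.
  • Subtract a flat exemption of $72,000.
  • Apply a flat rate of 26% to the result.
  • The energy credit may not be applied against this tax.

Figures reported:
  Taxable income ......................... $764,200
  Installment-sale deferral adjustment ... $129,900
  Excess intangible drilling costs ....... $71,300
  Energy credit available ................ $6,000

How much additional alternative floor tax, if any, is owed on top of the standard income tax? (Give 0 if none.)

$79,958

Standard income tax:
  $339,000 × 7% = $23,730
  $44,000 × 20% = $8,800
  $381,200 × 33% = $125,796
  → $158,326
  Less energy credit $6,000 → $152,326

Alternative floor tax:
  Adjusted income: $764,200 + $129,900 + $71,300 = $965,400
  Less exemption $72,000 → base $893,400
  $893,400 × 26% = $232,284

Excess of alternative floor tax over standard income tax: $232,284 − $152,326 = $79,958.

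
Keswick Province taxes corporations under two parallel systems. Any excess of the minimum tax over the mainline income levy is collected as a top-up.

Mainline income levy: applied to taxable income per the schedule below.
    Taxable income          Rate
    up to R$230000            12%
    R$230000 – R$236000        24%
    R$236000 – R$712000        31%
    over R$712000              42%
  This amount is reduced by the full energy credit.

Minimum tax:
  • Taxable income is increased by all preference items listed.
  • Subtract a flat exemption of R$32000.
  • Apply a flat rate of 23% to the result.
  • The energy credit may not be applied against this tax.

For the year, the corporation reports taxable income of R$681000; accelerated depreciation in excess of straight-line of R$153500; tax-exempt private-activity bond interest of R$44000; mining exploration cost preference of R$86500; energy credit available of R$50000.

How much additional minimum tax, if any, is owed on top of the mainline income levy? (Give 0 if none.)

R$97600

Minimum tax:
  Adjusted income: R$681000 + R$153500 + R$44000 + R$86500 = R$965000
  Less exemption R$32000 → base R$933000
  R$933000 × 23% = R$214590

Mainline income levy:
  R$230000 × 12% = R$27600
  R$6000 × 24% = R$1440
  R$445000 × 31% = R$137950
  → R$166990
  Less energy credit R$50000 → R$116990

Excess of minimum tax over mainline income levy: R$214590 − R$116990 = R$97600.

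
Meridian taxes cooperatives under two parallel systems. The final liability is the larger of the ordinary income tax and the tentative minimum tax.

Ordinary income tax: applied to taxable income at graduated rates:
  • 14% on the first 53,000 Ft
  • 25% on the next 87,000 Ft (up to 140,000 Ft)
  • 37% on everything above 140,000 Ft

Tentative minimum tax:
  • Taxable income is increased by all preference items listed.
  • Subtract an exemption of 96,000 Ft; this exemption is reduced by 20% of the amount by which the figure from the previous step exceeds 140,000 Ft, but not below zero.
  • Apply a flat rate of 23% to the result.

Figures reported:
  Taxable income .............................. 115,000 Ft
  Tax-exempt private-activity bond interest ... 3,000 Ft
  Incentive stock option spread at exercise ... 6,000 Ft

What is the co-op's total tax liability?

22,920 Ft

Tentative minimum tax:
  Adjusted income: 115,000 Ft + 3,000 Ft + 6,000 Ft = 124,000 Ft
  Exemption: 124,000 Ft ≤ 140,000 Ft, so full 96,000 Ft applies
  Base: 124,000 Ft − 96,000 Ft = 28,000 Ft
  28,000 Ft × 23% = 6,440 Ft

Ordinary income tax:
  53,000 Ft × 14% = 7,420 Ft
  62,000 Ft × 25% = 15,500 Ft
  → 22,920 Ft

22,920 Ft > 6,440 Ft, so the ordinary income tax governs.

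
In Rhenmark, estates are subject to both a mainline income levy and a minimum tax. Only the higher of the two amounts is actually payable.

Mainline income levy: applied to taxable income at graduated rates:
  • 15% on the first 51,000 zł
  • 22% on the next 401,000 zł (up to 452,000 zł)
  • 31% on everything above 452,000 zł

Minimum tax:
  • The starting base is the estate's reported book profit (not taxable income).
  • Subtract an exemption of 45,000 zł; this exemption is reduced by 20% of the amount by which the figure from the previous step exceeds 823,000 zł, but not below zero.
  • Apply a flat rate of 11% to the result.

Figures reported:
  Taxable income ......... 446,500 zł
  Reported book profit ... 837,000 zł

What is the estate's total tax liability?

94,660 zł

Mainline income levy:
  51,000 zł × 15% = 7,650 zł
  395,500 zł × 22% = 87,010 zł
  → 94,660 zł

Minimum tax:
  Base (reported book profit): 837,000 zł
  Exemption: 45,000 zł − 20% × (837,000 zł − 823,000 zł) = 45,000 zł − 2,800 zł = 42,200 zł
  Base: 837,000 zł − 42,200 zł = 794,800 zł
  794,800 zł × 11% = 87,428 zł

94,660 zł > 87,428 zł, so the mainline income levy governs.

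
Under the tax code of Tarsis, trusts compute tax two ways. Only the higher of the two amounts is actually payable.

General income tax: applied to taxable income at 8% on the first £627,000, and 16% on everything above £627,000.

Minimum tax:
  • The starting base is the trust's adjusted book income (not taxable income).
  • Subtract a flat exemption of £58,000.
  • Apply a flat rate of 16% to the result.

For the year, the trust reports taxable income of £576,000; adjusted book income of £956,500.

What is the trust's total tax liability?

Minimum tax:
  Base (adjusted book income): £956,500
  Less exemption £58,000 → base £898,500
  £898,500 × 16% = £143,760

General income tax:
  £576,000 × 8% = £46,080

£143,760 > £46,080, so the minimum tax is the binding amount.

£143,760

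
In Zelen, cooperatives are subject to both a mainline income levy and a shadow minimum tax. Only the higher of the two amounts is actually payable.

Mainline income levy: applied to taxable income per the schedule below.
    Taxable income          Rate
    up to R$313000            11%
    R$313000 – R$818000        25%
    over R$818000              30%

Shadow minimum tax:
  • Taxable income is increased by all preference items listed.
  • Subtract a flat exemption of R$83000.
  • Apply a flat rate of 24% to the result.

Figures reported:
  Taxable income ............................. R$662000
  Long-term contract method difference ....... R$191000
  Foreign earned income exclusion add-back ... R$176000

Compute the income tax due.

Shadow minimum tax:
  Adjusted income: R$662000 + R$191000 + R$176000 = R$1029000
  Less exemption R$83000 → base R$946000
  R$946000 × 24% = R$227040

Mainline income levy:
  R$313000 × 11% = R$34430
  R$349000 × 25% = R$87250
  → R$121680

R$227040 > R$121680, so the shadow minimum tax is the binding amount.

R$227040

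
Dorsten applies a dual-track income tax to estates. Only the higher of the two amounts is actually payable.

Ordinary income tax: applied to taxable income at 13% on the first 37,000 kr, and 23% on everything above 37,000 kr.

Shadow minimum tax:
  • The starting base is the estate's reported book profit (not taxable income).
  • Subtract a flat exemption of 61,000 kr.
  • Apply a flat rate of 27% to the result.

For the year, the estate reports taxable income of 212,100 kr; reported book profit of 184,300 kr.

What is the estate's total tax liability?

Ordinary income tax:
  37,000 kr × 13% = 4,810 kr
  175,100 kr × 23% = 40,273 kr
  → 45,083 kr

Shadow minimum tax:
  Base (reported book profit): 184,300 kr
  Less exemption 61,000 kr → base 123,300 kr
  123,300 kr × 27% = 33,291 kr

45,083 kr > 33,291 kr, so the ordinary income tax governs.

45,083 kr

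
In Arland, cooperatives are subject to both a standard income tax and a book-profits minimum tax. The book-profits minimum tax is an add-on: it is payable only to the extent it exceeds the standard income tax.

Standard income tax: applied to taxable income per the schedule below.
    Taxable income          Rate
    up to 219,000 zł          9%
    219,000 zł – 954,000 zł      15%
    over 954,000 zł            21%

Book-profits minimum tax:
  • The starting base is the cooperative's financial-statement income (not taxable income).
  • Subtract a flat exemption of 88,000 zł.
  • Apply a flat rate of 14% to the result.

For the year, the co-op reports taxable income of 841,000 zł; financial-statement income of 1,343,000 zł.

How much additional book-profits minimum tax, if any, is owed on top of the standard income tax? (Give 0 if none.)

62,690 zł

Standard income tax:
  219,000 zł × 9% = 19,710 zł
  622,000 zł × 15% = 93,300 zł
  → 113,010 zł

Book-profits minimum tax:
  Base (financial-statement income): 1,343,000 zł
  Less exemption 88,000 zł → base 1,255,000 zł
  1,255,000 zł × 14% = 175,700 zł

Excess of book-profits minimum tax over standard income tax: 175,700 zł − 113,010 zł = 62,690 zł.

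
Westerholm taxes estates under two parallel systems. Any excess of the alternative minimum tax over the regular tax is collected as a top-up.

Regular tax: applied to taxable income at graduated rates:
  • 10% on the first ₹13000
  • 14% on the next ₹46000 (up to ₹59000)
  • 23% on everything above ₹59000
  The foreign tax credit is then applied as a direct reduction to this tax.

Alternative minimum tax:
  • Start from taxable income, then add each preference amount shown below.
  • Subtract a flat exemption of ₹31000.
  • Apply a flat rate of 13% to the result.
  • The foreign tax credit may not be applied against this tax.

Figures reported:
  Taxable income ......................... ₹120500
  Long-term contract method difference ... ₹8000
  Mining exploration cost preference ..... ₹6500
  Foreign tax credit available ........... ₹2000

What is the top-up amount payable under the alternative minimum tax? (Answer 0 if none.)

Regular tax:
  ₹13000 × 10% = ₹1300
  ₹46000 × 14% = ₹6440
  ₹61500 × 23% = ₹14145
  → ₹21885
  Less foreign tax credit ₹2000 → ₹19885

Alternative minimum tax:
  Adjusted income: ₹120500 + ₹8000 + ₹6500 = ₹135000
  Less exemption ₹31000 → base ₹104000
  ₹104000 × 13% = ₹13520

₹13520 ≤ ₹19885, so no add-on is due.

₹0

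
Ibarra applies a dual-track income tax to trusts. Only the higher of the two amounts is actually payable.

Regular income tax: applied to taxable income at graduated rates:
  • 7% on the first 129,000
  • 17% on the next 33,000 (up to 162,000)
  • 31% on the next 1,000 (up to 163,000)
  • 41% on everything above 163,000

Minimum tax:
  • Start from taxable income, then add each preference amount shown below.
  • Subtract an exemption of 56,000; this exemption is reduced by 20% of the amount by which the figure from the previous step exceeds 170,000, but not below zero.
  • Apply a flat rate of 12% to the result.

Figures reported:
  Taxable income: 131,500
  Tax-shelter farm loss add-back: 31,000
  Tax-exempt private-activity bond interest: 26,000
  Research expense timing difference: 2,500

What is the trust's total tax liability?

16,704

Regular income tax:
  129,000 × 7% = 9,030
  2,500 × 17% = 425
  → 9,455

Minimum tax:
  Adjusted income: 131,500 + 31,000 + 26,000 + 2,500 = 191,000
  Exemption: 56,000 − 20% × (191,000 − 170,000) = 56,000 − 4,200 = 51,800
  Base: 191,000 − 51,800 = 139,200
  139,200 × 12% = 16,704

16,704 > 9,455, so the minimum tax is the binding amount.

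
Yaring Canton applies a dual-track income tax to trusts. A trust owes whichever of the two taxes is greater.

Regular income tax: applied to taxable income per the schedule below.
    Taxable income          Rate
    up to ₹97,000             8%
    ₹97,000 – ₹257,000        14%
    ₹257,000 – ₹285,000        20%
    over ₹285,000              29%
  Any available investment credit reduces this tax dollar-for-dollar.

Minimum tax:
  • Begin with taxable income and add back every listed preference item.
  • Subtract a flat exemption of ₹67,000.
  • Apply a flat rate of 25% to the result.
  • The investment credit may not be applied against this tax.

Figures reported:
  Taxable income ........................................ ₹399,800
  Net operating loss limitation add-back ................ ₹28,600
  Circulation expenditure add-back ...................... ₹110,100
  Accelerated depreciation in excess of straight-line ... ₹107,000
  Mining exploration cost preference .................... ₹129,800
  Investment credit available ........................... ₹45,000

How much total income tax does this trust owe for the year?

₹177,075

Regular income tax:
  ₹97,000 × 8% = ₹7,760
  ₹160,000 × 14% = ₹22,400
  ₹28,000 × 20% = ₹5,600
  ₹114,800 × 29% = ₹33,292
  → ₹69,052
  Less investment credit ₹45,000 → ₹24,052

Minimum tax:
  Adjusted income: ₹399,800 + ₹28,600 + ₹110,100 + ₹107,000 + ₹129,800 = ₹775,300
  Less exemption ₹67,000 → base ₹708,300
  ₹708,300 × 25% = ₹177,075

₹177,075 > ₹24,052, so the minimum tax is the binding amount.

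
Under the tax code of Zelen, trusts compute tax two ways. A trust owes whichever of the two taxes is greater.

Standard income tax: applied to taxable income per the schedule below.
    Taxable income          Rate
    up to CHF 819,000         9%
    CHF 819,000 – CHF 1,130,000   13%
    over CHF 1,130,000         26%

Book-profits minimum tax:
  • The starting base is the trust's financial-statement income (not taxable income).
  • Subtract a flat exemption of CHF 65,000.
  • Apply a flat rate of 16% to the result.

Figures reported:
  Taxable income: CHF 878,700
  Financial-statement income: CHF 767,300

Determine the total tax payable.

CHF 112,368

Book-profits minimum tax:
  Base (financial-statement income): CHF 767,300
  Less exemption CHF 65,000 → base CHF 702,300
  CHF 702,300 × 16% = CHF 112,368

Standard income tax:
  CHF 819,000 × 9% = CHF 73,710
  CHF 59,700 × 13% = CHF 7,761
  → CHF 81,471

CHF 112,368 > CHF 81,471, so the book-profits minimum tax is the binding amount.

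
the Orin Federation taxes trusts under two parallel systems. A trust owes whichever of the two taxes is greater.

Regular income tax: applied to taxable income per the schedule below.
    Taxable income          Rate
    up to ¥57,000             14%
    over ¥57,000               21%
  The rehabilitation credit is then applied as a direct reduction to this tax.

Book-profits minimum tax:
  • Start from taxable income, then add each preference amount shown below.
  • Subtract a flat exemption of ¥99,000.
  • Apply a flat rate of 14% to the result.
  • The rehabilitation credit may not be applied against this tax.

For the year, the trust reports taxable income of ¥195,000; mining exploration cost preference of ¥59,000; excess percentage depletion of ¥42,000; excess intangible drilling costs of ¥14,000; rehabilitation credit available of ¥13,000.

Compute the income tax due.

Book-profits minimum tax:
  Adjusted income: ¥195,000 + ¥59,000 + ¥42,000 + ¥14,000 = ¥310,000
  Less exemption ¥99,000 → base ¥211,000
  ¥211,000 × 14% = ¥29,540

Regular income tax:
  ¥57,000 × 14% = ¥7,980
  ¥138,000 × 21% = ¥28,980
  → ¥36,960
  Less rehabilitation credit ¥13,000 → ¥23,960

¥29,540 > ¥23,960, so the book-profits minimum tax is the binding amount.

¥29,540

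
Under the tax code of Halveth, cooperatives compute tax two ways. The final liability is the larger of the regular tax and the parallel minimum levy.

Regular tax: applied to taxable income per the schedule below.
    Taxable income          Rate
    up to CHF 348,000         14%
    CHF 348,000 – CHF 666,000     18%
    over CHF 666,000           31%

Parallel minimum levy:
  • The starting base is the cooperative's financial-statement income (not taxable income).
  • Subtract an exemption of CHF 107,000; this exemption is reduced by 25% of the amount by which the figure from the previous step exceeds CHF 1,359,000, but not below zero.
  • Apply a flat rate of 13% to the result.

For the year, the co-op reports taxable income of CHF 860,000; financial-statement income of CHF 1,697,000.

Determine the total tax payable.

Parallel minimum levy:
  Base (financial-statement income): CHF 1,697,000
  Exemption: CHF 107,000 − 25% × (CHF 1,697,000 − CHF 1,359,000) = CHF 107,000 − CHF 84,500 = CHF 22,500
  Base: CHF 1,697,000 − CHF 22,500 = CHF 1,674,500
  CHF 1,674,500 × 13% = CHF 217,685

Regular tax:
  CHF 348,000 × 14% = CHF 48,720
  CHF 318,000 × 18% = CHF 57,240
  CHF 194,000 × 31% = CHF 60,140
  → CHF 166,100

CHF 217,685 > CHF 166,100, so the parallel minimum levy is the binding amount.

CHF 217,685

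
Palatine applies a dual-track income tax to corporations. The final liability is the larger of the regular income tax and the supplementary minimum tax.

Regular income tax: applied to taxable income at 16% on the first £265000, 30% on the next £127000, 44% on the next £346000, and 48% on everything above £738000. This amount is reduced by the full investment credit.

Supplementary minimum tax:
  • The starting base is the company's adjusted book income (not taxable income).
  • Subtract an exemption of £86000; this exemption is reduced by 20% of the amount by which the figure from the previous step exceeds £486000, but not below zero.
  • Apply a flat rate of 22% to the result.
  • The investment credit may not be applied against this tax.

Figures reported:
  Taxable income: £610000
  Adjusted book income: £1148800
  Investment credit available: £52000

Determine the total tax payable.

£252736

Supplementary minimum tax:
  Base (adjusted book income): £1148800
  Exemption: 20% × (£1148800 − £486000) = £132560 ≥ £86000, so the exemption is fully phased out
  Base: £1148800 − £0 = £1148800
  £1148800 × 22% = £252736

Regular income tax:
  £265000 × 16% = £42400
  £127000 × 30% = £38100
  £218000 × 44% = £95920
  → £176420
  Less investment credit £52000 → £124420

£252736 > £124420, so the supplementary minimum tax is the binding amount.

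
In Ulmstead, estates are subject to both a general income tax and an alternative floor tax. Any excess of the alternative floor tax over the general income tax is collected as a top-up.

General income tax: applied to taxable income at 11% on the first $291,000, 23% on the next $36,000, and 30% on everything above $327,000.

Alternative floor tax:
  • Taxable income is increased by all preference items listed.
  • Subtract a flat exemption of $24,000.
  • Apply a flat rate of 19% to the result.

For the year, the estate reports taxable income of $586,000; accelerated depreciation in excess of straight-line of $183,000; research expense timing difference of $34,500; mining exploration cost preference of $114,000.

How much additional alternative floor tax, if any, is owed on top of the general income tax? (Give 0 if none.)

$51,775

Alternative floor tax:
  Adjusted income: $586,000 + $183,000 + $34,500 + $114,000 = $917,500
  Less exemption $24,000 → base $893,500
  $893,500 × 19% = $169,765

General income tax:
  $291,000 × 11% = $32,010
  $36,000 × 23% = $8,280
  $259,000 × 30% = $77,700
  → $117,990

Excess of alternative floor tax over general income tax: $169,765 − $117,990 = $51,775.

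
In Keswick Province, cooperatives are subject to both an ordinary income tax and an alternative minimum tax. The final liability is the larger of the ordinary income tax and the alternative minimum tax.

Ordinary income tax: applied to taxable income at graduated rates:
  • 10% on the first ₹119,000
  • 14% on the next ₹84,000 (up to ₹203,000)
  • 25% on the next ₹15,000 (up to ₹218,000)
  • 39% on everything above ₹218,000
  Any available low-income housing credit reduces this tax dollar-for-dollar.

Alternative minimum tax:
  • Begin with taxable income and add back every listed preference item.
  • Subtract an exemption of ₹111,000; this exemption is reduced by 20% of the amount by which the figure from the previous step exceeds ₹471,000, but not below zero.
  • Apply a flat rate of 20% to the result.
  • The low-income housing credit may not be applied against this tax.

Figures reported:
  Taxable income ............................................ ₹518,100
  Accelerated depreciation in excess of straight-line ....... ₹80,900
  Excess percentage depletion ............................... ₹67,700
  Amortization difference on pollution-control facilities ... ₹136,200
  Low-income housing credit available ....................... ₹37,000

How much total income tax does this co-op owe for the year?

₹151,656

Alternative minimum tax:
  Adjusted income: ₹518,100 + ₹80,900 + ₹67,700 + ₹136,200 = ₹802,900
  Exemption: ₹111,000 − 20% × (₹802,900 − ₹471,000) = ₹111,000 − ₹66,380 = ₹44,620
  Base: ₹802,900 − ₹44,620 = ₹758,280
  ₹758,280 × 20% = ₹151,656

Ordinary income tax:
  ₹119,000 × 10% = ₹11,900
  ₹84,000 × 14% = ₹11,760
  ₹15,000 × 25% = ₹3,750
  ₹300,100 × 39% = ₹117,039
  → ₹144,449
  Less low-income housing credit ₹37,000 → ₹107,449

₹151,656 > ₹107,449, so the alternative minimum tax is the binding amount.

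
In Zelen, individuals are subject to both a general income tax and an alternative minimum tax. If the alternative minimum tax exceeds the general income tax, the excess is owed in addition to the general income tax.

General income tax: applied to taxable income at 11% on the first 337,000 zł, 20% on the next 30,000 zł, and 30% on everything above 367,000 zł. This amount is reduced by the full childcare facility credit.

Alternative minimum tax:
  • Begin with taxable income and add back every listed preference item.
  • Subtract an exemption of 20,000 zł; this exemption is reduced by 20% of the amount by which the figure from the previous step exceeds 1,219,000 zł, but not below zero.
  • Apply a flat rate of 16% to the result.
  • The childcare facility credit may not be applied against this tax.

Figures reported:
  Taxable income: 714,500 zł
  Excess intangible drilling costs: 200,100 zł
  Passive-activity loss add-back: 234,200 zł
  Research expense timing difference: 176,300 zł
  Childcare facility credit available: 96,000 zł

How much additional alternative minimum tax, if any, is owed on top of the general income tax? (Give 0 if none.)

160,696 zł

Alternative minimum tax:
  Adjusted income: 714,500 zł + 200,100 zł + 234,200 zł + 176,300 zł = 1,325,100 zł
  Exemption: 20% × (1,325,100 zł − 1,219,000 zł) = 21,220 zł ≥ 20,000 zł, so the exemption is fully phased out
  Base: 1,325,100 zł − 0 zł = 1,325,100 zł
  1,325,100 zł × 16% = 212,016 zł

General income tax:
  337,000 zł × 11% = 37,070 zł
  30,000 zł × 20% = 6,000 zł
  347,500 zł × 30% = 104,250 zł
  → 147,320 zł
  Less childcare facility credit 96,000 zł → 51,320 zł

Excess of alternative minimum tax over general income tax: 212,016 zł − 51,320 zł = 160,696 zł.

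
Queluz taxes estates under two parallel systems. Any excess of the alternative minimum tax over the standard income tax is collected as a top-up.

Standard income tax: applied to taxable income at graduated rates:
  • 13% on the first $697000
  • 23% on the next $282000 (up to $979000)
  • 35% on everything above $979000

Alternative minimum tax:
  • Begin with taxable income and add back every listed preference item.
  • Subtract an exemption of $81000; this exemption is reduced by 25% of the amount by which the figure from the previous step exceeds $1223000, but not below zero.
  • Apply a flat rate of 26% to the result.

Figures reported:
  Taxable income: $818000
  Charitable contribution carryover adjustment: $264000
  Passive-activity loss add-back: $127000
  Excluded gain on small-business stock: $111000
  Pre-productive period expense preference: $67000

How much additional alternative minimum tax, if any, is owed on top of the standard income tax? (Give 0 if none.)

$231780

Alternative minimum tax:
  Adjusted income: $818000 + $264000 + $127000 + $111000 + $67000 = $1387000
  Exemption: $81000 − 25% × ($1387000 − $1223000) = $81000 − $41000 = $40000
  Base: $1387000 − $40000 = $1347000
  $1347000 × 26% = $350220

Standard income tax:
  $697000 × 13% = $90610
  $121000 × 23% = $27830
  → $118440

Excess of alternative minimum tax over standard income tax: $350220 − $118440 = $231780.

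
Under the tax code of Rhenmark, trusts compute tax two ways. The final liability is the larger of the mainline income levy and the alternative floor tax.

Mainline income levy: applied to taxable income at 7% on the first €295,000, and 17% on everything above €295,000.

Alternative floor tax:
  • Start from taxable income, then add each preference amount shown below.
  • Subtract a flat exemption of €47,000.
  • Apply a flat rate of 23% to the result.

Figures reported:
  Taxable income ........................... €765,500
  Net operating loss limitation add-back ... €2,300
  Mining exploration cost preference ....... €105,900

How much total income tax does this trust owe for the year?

€190,141

Mainline income levy:
  €295,000 × 7% = €20,650
  €470,500 × 17% = €79,985
  → €100,635

Alternative floor tax:
  Adjusted income: €765,500 + €2,300 + €105,900 = €873,700
  Less exemption €47,000 → base €826,700
  €826,700 × 23% = €190,141

€190,141 > €100,635, so the alternative floor tax is the binding amount.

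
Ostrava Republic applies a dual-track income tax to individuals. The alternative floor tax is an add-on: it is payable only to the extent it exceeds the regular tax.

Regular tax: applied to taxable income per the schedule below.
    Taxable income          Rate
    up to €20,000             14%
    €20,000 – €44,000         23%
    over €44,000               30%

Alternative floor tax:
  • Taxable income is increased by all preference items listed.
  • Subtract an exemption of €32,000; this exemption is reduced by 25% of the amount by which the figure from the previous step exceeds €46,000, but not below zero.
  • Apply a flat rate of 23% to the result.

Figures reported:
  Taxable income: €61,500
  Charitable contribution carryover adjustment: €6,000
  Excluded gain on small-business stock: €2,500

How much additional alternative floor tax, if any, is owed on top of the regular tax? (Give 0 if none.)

€0

Alternative floor tax:
  Adjusted income: €61,500 + €6,000 + €2,500 = €70,000
  Exemption: €32,000 − 25% × (€70,000 − €46,000) = €32,000 − €6,000 = €26,000
  Base: €70,000 − €26,000 = €44,000
  €44,000 × 23% = €10,120

Regular tax:
  €20,000 × 14% = €2,800
  €24,000 × 23% = €5,520
  €17,500 × 30% = €5,250
  → €13,570

€10,120 ≤ €13,570, so no add-on is due.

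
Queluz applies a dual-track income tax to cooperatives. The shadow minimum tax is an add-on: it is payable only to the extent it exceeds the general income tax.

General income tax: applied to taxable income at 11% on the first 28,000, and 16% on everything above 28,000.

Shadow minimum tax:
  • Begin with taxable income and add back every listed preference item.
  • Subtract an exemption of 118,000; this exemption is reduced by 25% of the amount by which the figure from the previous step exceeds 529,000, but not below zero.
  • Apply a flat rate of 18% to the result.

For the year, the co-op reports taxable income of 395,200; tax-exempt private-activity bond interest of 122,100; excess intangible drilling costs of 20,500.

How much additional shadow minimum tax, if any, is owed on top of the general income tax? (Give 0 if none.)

14,128

General income tax:
  28,000 × 11% = 3,080
  367,200 × 16% = 58,752
  → 61,832

Shadow minimum tax:
  Adjusted income: 395,200 + 122,100 + 20,500 = 537,800
  Exemption: 118,000 − 25% × (537,800 − 529,000) = 118,000 − 2,200 = 115,800
  Base: 537,800 − 115,800 = 422,000
  422,000 × 18% = 75,960

Excess of shadow minimum tax over general income tax: 75,960 − 61,832 = 14,128.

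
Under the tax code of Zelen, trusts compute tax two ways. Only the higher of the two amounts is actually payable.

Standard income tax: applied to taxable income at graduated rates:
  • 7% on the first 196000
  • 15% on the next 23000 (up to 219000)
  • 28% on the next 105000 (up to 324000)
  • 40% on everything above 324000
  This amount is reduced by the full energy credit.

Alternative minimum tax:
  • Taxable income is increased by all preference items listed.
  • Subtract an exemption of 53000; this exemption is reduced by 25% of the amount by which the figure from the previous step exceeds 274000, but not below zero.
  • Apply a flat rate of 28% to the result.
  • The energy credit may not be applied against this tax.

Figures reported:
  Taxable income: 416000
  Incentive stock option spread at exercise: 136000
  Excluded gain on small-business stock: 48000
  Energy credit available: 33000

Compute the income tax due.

168000

Standard income tax:
  196000 × 7% = 13720
  23000 × 15% = 3450
  105000 × 28% = 29400
  92000 × 40% = 36800
  → 83370
  Less energy credit 33000 → 50370

Alternative minimum tax:
  Adjusted income: 416000 + 136000 + 48000 = 600000
  Exemption: 25% × (600000 − 274000) = 81500 ≥ 53000, so the exemption is fully phased out
  Base: 600000 − 0 = 600000
  600000 × 28% = 168000

168000 > 50370, so the alternative minimum tax is the binding amount.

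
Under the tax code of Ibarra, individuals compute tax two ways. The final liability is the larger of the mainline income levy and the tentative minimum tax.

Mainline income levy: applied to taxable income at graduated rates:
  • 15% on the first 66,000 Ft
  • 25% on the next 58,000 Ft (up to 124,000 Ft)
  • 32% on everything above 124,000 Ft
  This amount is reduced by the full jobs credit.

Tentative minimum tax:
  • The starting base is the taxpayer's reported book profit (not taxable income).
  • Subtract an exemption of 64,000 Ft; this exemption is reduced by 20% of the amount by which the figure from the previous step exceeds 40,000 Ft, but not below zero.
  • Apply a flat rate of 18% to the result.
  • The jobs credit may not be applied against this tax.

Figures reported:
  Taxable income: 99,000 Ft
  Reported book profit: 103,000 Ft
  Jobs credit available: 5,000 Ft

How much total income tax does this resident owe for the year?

Mainline income levy:
  66,000 Ft × 15% = 9,900 Ft
  33,000 Ft × 25% = 8,250 Ft
  → 18,150 Ft
  Less jobs credit 5,000 Ft → 13,150 Ft

Tentative minimum tax:
  Base (reported book profit): 103,000 Ft
  Exemption: 64,000 Ft − 20% × (103,000 Ft − 40,000 Ft) = 64,000 Ft − 12,600 Ft = 51,400 Ft
  Base: 103,000 Ft − 51,400 Ft = 51,600 Ft
  51,600 Ft × 18% = 9,288 Ft

13,150 Ft > 9,288 Ft, so the mainline income levy governs.

13,150 Ft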